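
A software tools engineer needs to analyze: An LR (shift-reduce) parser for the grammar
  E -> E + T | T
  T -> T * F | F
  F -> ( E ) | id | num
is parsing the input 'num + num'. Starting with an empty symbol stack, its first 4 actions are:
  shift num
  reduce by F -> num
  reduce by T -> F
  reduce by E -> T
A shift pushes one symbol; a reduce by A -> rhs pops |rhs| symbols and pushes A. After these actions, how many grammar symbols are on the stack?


Tracking the symbol stack through each action:
  Action 1: shift 'num' : push -> stack = [num] (size 1)
  Action 2: reduce by F -> num : pop 1, push F -> stack = [F] (size 1)
  Action 3: reduce by T -> F : pop 1, push T -> stack = [T] (size 1)
  Action 4: reduce by E -> T : pop 1, push E -> stack = [E] (size 1)
Final stack size: 1

1


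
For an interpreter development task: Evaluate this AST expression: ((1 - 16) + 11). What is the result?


Expression: ((1 - 16) + 11)
Evaluating step by step:
  1 - 16 = -15
  -15 + 11 = -4
Result: -4

-4


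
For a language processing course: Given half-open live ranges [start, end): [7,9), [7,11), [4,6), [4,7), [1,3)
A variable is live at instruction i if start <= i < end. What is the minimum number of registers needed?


Live ranges:
  Var0: [7, 9)
  Var1: [7, 11)
  Var2: [4, 6)
  Var3: [4, 7)
  Var4: [1, 3)
Sweep-line events (position, delta, active):
  pos=1 start -> active=1
  pos=3 end -> active=0
  pos=4 start -> active=1
  pos=4 start -> active=2
  pos=6 end -> active=1
  pos=7 end -> active=0
  pos=7 start -> active=1
  pos=7 start -> active=2
  pos=9 end -> active=1
  pos=11 end -> active=0
Maximum simultaneous active: 2
Minimum registers needed: 2

2


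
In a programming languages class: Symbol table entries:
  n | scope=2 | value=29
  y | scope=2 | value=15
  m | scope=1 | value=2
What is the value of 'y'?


Searching symbol table for 'y':
  n | scope=2 | value=29
  y | scope=2 | value=15 <- MATCH
  m | scope=1 | value=2
Found 'y' at scope 2 with value 15

15


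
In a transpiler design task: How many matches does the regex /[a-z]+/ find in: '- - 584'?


Pattern: /[a-z]+/ (identifiers)
Input: '- - 584'
Scanning for matches:
Total matches: 0

0


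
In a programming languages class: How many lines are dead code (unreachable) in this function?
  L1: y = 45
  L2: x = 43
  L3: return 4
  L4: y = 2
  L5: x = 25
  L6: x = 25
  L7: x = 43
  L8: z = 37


Analyzing control flow:
  L1: reachable (before return)
  L2: reachable (before return)
  L3: reachable (return statement)
  L4: DEAD (after return at L3)
  L5: DEAD (after return at L3)
  L6: DEAD (after return at L3)
  L7: DEAD (after return at L3)
  L8: DEAD (after return at L3)
Return at L3, total lines = 8
Dead lines: L4 through L8
Count: 5

5


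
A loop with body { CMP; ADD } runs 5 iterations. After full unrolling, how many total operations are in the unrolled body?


Loop body operations: CMP, ADD (2 ops per iteration)
Unrolling 5 iterations:
  Iteration 1: CMP, ADD (2 ops)
  Iteration 2: CMP, ADD (2 ops)
  Iteration 3: CMP, ADD (2 ops)
  Iteration 4: CMP, ADD (2 ops)
  Iteration 5: CMP, ADD (2 ops)
Total: 5 iterations * 2 ops/iter = 10 operations

10


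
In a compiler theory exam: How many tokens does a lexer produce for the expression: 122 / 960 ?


Scanning '122 / 960'
Token 1: '122' -> integer_literal
Token 2: '/' -> operator
Token 3: '960' -> integer_literal
Total tokens: 3

3


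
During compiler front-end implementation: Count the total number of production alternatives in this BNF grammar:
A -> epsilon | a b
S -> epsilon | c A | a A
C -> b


Counting alternatives per rule:
  A: 2 alternative(s)
  S: 3 alternative(s)
  C: 1 alternative(s)
Sum: 2 + 3 + 1 = 6

6


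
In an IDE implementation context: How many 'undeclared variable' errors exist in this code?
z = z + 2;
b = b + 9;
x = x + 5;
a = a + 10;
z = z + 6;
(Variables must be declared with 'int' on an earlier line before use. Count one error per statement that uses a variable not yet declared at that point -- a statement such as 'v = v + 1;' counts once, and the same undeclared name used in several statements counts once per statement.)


Scanning code line by line:
  Line 1: use 'z' -> ERROR (undeclared)
  Line 2: use 'b' -> ERROR (undeclared)
  Line 3: use 'x' -> ERROR (undeclared)
  Line 4: use 'a' -> ERROR (undeclared)
  Line 5: use 'z' -> ERROR (undeclared)
Total undeclared variable errors: 5

5


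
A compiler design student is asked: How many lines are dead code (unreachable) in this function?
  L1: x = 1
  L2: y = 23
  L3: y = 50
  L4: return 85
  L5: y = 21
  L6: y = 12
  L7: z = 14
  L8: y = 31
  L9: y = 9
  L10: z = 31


Analyzing control flow:
  L1: reachable (before return)
  L2: reachable (before return)
  L3: reachable (before return)
  L4: reachable (return statement)
  L5: DEAD (after return at L4)
  L6: DEAD (after return at L4)
  L7: DEAD (after return at L4)
  L8: DEAD (after return at L4)
  L9: DEAD (after return at L4)
  L10: DEAD (after return at L4)
Return at L4, total lines = 10
Dead lines: L5 through L10
Count: 6

6


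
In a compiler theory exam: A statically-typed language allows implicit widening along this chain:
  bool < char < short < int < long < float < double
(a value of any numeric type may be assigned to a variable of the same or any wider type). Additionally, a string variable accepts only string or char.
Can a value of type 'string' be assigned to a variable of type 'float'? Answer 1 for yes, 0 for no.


Target variable type: float
Source value type: string
Rule: string cannot widen to any numeric type
Result: 0

0


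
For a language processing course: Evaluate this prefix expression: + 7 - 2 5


Parsing prefix expression: + 7 - 2 5
Step 1: Innermost operation '- 2 5'
  2 - 5 = -3
Step 2: Outer operation '+ 7 [-3]'
  7 + -3 = 4

4


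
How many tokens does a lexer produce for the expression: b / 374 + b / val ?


Scanning 'b / 374 + b / val'
Token 1: 'b' -> identifier
Token 2: '/' -> operator
Token 3: '374' -> integer_literal
Token 4: '+' -> operator
Token 5: 'b' -> identifier
Token 6: '/' -> operator
Token 7: 'val' -> identifier
Total tokens: 7

7


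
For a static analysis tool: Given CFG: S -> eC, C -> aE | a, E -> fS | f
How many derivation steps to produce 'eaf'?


Grammar: S -> eC, C -> aE | a, E -> fS | f
Deriving 'eaf':
Step 1: S -> eC => eC
Step 2: C -> aE => eaE
Step 3: E -> f => eaf
Total derivation steps: 3

3


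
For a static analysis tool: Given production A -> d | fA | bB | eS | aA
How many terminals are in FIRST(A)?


Production: A -> d | fA | bB | eS | aA
Examining each alternative for leading terminals:
  A -> d : first terminal = 'd'
  A -> fA : first terminal = 'f'
  A -> bB : first terminal = 'b'
  A -> eS : first terminal = 'e'
  A -> aA : first terminal = 'a'
FIRST(A) = {a, b, d, e, f}
Count: 5

5


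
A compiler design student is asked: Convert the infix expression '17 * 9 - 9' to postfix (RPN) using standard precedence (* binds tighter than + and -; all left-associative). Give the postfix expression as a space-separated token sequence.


Applying the shunting-yard algorithm:
  Operand 17 -> output
  Push '*' onto operator stack -> op-stack: [*]
  Operand 9 -> output
  See '-' (prec 1); top '*' (prec 2) >= it -> pop '*' to output
  Push '-' onto operator stack -> op-stack: [-]
  Operand 9 -> output
  End of input: pop '-' to output
Postfix result: 17 9 * 9 -

17 9 * 9 -


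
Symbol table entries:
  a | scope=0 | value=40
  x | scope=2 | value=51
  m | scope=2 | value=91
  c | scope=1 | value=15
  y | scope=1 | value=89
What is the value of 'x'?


Searching symbol table for 'x':
  a | scope=0 | value=40
  x | scope=2 | value=51 <- MATCH
  m | scope=2 | value=91
  c | scope=1 | value=15
  y | scope=1 | value=89
Found 'x' at scope 2 with value 51

51


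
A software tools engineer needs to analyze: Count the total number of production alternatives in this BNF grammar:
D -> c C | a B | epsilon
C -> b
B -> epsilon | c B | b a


Counting alternatives per rule:
  D: 3 alternative(s)
  C: 1 alternative(s)
  B: 3 alternative(s)
Sum: 3 + 1 + 3 = 7

7


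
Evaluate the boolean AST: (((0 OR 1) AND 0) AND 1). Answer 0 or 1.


Step 1: Evaluate inner node
  0 OR 1 = 1
Step 2: Evaluate next node
  1 AND 0 = 0
Step 3: Evaluate root node
  0 AND 1 = 0

0


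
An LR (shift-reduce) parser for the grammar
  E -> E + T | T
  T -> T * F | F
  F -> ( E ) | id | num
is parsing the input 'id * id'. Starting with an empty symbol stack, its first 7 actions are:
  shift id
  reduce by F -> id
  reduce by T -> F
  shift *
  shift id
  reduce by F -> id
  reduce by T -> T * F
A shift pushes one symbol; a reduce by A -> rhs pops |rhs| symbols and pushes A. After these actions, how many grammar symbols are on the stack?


Tracking the symbol stack through each action:
  Action 1: shift 'id' : push -> stack = [id] (size 1)
  Action 2: reduce by F -> id : pop 1, push F -> stack = [F] (size 1)
  Action 3: reduce by T -> F : pop 1, push T -> stack = [T] (size 1)
  Action 4: shift '*' : push -> stack = [T, *] (size 2)
  Action 5: shift 'id' : push -> stack = [T, *, id] (size 3)
  Action 6: reduce by F -> id : pop 1, push F -> stack = [T, *, F] (size 3)
  Action 7: reduce by T -> T * F : pop 3, push T -> stack = [T] (size 1)
Final stack size: 1

1


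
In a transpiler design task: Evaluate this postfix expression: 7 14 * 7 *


Processing tokens left to right:
Push 7, Push 14
Pop 7 and 14, compute 7 * 14 = 98, push 98
Push 7
Pop 98 and 7, compute 98 * 7 = 686, push 686
Stack result: 686

686


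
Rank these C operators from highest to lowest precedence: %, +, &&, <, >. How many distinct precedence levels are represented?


Looking up precedence for each operator:
  % -> precedence 6
  + -> precedence 5
  && -> precedence 2
  < -> precedence 4
  > -> precedence 4
Sorted highest to lowest: %, +, <, >, &&
Distinct precedence values: [6, 5, 4, 2]
Number of distinct levels: 4

4


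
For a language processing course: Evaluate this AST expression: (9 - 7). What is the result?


Expression: (9 - 7)
Evaluating step by step:
  9 - 7 = 2
Result: 2

2


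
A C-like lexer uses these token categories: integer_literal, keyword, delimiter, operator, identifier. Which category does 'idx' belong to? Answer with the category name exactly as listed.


Token: 'idx'
Checking categories:
  identifier: YES
  integer_literal: no
  operator: no
  keyword: no
  delimiter: no
Category: identifier

identifier


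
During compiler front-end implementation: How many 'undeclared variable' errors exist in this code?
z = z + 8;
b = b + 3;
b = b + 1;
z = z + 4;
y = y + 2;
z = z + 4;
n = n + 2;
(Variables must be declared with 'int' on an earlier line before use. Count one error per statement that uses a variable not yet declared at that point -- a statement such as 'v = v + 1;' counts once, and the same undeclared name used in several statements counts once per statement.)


Scanning code line by line:
  Line 1: use 'z' -> ERROR (undeclared)
  Line 2: use 'b' -> ERROR (undeclared)
  Line 3: use 'b' -> ERROR (undeclared)
  Line 4: use 'z' -> ERROR (undeclared)
  Line 5: use 'y' -> ERROR (undeclared)
  Line 6: use 'z' -> ERROR (undeclared)
  Line 7: use 'n' -> ERROR (undeclared)
Total undeclared variable errors: 7

7


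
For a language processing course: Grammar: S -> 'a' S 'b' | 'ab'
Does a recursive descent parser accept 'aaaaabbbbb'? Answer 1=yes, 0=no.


Grammar accepts strings of the form a^n b^n (n >= 1)
Word: 'aaaaabbbbb'
Counting: 5 a's and 5 b's
Check: 5 == 5? Yes
Derivation (S -> aSb applied 4 time(s), then S -> ab): S => aSb => aaSbb => aaaSbbb => aaaaSbbbb => aaaaabbbbb
Accepted

1


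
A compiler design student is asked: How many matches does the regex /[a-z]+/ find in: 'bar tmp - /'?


Pattern: /[a-z]+/ (identifiers)
Input: 'bar tmp - /'
Scanning for matches:
  Match 1: 'bar'
  Match 2: 'tmp'
Total matches: 2

2


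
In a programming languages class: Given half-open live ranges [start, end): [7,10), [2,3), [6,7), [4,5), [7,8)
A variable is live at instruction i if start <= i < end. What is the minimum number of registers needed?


Live ranges:
  Var0: [7, 10)
  Var1: [2, 3)
  Var2: [6, 7)
  Var3: [4, 5)
  Var4: [7, 8)
Sweep-line events (position, delta, active):
  pos=2 start -> active=1
  pos=3 end -> active=0
  pos=4 start -> active=1
  pos=5 end -> active=0
  pos=6 start -> active=1
  pos=7 end -> active=0
  pos=7 start -> active=1
  pos=7 start -> active=2
  pos=8 end -> active=1
  pos=10 end -> active=0
Maximum simultaneous active: 2
Minimum registers needed: 2

2


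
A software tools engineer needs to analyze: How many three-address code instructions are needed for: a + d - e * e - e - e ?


Expression: a + d - e * e - e - e
Generating three-address code (respecting * over +/- precedence):
  Instruction 1: t1 = e * e
  Instruction 2: t2 = a + d
  Instruction 3: t3 = t2 - t1
  Instruction 4: t4 = t3 - e
  Instruction 5: t5 = t4 - e
Total instructions: 5

5


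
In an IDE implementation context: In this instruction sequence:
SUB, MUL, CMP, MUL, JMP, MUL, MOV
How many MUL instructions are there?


Scanning instruction sequence for MUL:
  Position 1: SUB
  Position 2: MUL <- MATCH
  Position 3: CMP
  Position 4: MUL <- MATCH
  Position 5: JMP
  Position 6: MUL <- MATCH
  Position 7: MOV
Matches at positions: [2, 4, 6]
Total MUL count: 3

3


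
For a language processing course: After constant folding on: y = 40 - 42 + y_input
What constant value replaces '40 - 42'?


Identifying constant sub-expression:
  Original: y = 40 - 42 + y_input
  40 and 42 are both compile-time constants
  Evaluating: 40 - 42 = -2
  After folding: y = -2 + y_input

-2


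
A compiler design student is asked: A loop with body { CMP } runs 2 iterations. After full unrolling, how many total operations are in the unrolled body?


Loop body operations: CMP (1 op per iteration)
Unrolling 2 iterations:
  Iteration 1: CMP (1 ops)
  Iteration 2: CMP (1 ops)
Total: 2 iterations * 1 ops/iter = 2 operations

2


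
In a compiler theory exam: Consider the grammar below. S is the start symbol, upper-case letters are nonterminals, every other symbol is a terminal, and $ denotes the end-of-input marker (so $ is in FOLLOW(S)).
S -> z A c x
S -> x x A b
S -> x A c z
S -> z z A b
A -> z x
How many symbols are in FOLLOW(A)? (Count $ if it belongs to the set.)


S is the start symbol and does not occur in any rule body, so FOLLOW(S) = {$}.
Examining every occurrence of A in a rule body:
  S -> z A c x : A is followed by terminal 'c' -> add 'c'
  S -> x x A b : A is followed by terminal 'b' -> add 'b'
  S -> x A c z : A is followed by terminal 'c' -> add 'c' (already in the set)
  S -> z z A b : A is followed by terminal 'b' -> add 'b' (already in the set)
  A -> z x : A does not occur in the body -> contributes nothing
FOLLOW(A) = {b, c}
Count: 2

2


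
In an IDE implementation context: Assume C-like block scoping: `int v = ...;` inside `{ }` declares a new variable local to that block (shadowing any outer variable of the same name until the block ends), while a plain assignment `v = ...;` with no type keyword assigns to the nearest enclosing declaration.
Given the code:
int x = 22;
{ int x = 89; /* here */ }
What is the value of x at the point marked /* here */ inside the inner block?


Analyzing scoping rules:
Outer scope: declares x = 22
Inner block: 'int x = 89;' declares a NEW x that shadows the outer one
Inside the block the inner declaration is in scope -> 89
Result: 89

89


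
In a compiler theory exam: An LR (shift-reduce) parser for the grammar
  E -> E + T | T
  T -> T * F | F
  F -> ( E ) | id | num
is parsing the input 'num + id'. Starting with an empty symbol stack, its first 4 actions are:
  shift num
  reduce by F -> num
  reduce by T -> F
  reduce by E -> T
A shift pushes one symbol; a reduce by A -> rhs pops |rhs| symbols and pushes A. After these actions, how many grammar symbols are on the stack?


Tracking the symbol stack through each action:
  Action 1: shift 'num' : push -> stack = [num] (size 1)
  Action 2: reduce by F -> num : pop 1, push F -> stack = [F] (size 1)
  Action 3: reduce by T -> F : pop 1, push T -> stack = [T] (size 1)
  Action 4: reduce by E -> T : pop 1, push E -> stack = [E] (size 1)
Final stack size: 1

1


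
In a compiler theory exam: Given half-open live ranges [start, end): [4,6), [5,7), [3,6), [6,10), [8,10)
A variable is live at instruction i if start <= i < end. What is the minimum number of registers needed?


Live ranges:
  Var0: [4, 6)
  Var1: [5, 7)
  Var2: [3, 6)
  Var3: [6, 10)
  Var4: [8, 10)
Sweep-line events (position, delta, active):
  pos=3 start -> active=1
  pos=4 start -> active=2
  pos=5 start -> active=3
  pos=6 end -> active=2
  pos=6 end -> active=1
  pos=6 start -> active=2
  pos=7 end -> active=1
  pos=8 start -> active=2
  pos=10 end -> active=1
  pos=10 end -> active=0
Maximum simultaneous active: 3
Minimum registers needed: 3

3


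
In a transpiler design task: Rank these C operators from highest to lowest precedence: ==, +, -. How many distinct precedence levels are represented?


Looking up precedence for each operator:
  == -> precedence 3
  + -> precedence 5
  - -> precedence 5
Sorted highest to lowest: +, -, ==
Distinct precedence values: [5, 3]
Number of distinct levels: 2

2


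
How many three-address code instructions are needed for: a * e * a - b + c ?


Expression: a * e * a - b + c
Generating three-address code (respecting * over +/- precedence):
  Instruction 1: t1 = a * e
  Instruction 2: t2 = t1 * a
  Instruction 3: t3 = t2 - b
  Instruction 4: t4 = t3 + c
Total instructions: 4

4


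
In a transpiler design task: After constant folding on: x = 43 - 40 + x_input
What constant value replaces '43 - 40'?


Identifying constant sub-expression:
  Original: x = 43 - 40 + x_input
  43 and 40 are both compile-time constants
  Evaluating: 43 - 40 = 3
  After folding: x = 3 + x_input

3


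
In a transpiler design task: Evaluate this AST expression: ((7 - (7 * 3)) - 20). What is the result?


Expression: ((7 - (7 * 3)) - 20)
Evaluating step by step:
  7 * 3 = 21
  7 - 21 = -14
  -14 - 20 = -34
Result: -34

-34


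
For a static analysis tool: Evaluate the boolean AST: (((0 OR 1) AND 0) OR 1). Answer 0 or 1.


Step 1: Evaluate inner node
  0 OR 1 = 1
Step 2: Evaluate next node
  1 AND 0 = 0
Step 3: Evaluate root node
  0 OR 1 = 1

1


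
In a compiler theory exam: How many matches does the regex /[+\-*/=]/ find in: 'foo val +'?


Pattern: /[+\-*/=]/ (operators)
Input: 'foo val +'
Scanning for matches:
  Match 1: '+'
Total matches: 1

1


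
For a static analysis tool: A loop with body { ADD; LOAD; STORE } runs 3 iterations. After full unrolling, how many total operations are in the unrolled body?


Loop body operations: ADD, LOAD, STORE (3 ops per iteration)
Unrolling 3 iterations:
  Iteration 1: ADD, LOAD, STORE (3 ops)
  Iteration 2: ADD, LOAD, STORE (3 ops)
  Iteration 3: ADD, LOAD, STORE (3 ops)
Total: 3 iterations * 3 ops/iter = 9 operations

9


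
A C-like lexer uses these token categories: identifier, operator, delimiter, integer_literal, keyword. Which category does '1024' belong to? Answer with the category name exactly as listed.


Token: '1024'
Checking categories:
  identifier: no
  integer_literal: YES
  operator: no
  keyword: no
  delimiter: no
Category: integer_literal

integer_literal


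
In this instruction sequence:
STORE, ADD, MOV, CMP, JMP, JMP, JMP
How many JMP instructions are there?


Scanning instruction sequence for JMP:
  Position 1: STORE
  Position 2: ADD
  Position 3: MOV
  Position 4: CMP
  Position 5: JMP <- MATCH
  Position 6: JMP <- MATCH
  Position 7: JMP <- MATCH
Matches at positions: [5, 6, 7]
Total JMP count: 3

3


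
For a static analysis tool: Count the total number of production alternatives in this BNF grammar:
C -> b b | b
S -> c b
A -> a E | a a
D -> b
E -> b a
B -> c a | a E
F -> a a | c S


Counting alternatives per rule:
  C: 2 alternative(s)
  S: 1 alternative(s)
  A: 2 alternative(s)
  D: 1 alternative(s)
  E: 1 alternative(s)
  B: 2 alternative(s)
  F: 2 alternative(s)
Sum: 2 + 1 + 2 + 1 + 1 + 2 + 2 = 11

11


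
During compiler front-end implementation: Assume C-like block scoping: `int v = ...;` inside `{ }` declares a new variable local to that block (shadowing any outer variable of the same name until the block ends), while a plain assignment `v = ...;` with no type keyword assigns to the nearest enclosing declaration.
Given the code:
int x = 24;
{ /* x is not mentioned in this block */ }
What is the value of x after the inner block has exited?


Analyzing scoping rules:
Outer scope: declares x = 24
Inner block: x is neither redeclared nor assigned -> unchanged
After the block -> 24
Result: 24

24


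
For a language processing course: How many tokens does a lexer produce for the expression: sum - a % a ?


Scanning 'sum - a % a'
Token 1: 'sum' -> identifier
Token 2: '-' -> operator
Token 3: 'a' -> identifier
Token 4: '%' -> operator
Token 5: 'a' -> identifier
Total tokens: 5

5


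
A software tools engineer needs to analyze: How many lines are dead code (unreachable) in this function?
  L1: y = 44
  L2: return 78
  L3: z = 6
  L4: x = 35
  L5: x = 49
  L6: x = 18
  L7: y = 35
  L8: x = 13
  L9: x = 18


Analyzing control flow:
  L1: reachable (before return)
  L2: reachable (return statement)
  L3: DEAD (after return at L2)
  L4: DEAD (after return at L2)
  L5: DEAD (after return at L2)
  L6: DEAD (after return at L2)
  L7: DEAD (after return at L2)
  L8: DEAD (after return at L2)
  L9: DEAD (after return at L2)
Return at L2, total lines = 9
Dead lines: L3 through L9
Count: 7

7


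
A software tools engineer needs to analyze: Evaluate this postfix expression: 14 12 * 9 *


Processing tokens left to right:
Push 14, Push 12
Pop 14 and 12, compute 14 * 12 = 168, push 168
Push 9
Pop 168 and 9, compute 168 * 9 = 1512, push 1512
Stack result: 1512

1512


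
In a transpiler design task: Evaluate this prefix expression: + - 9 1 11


Parsing prefix expression: + - 9 1 11
Step 1: Innermost operation '- 9 1'
  9 - 1 = 8
Step 2: Outer operation '+ [8] 11'
  8 + 11 = 19

19


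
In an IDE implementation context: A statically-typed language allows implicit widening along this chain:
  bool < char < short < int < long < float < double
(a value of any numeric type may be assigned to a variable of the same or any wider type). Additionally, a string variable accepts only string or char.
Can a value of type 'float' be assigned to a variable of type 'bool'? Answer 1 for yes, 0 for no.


Target variable type: bool
Source value type: float
Numeric ranks: float=5, bool=0
Widening allowed iff rank(source) <= rank(target): 5 <= 0? No
Result: 0

0


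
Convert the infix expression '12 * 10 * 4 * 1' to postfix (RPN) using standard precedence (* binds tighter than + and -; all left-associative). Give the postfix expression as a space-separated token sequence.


Applying the shunting-yard algorithm:
  Operand 12 -> output
  Push '*' onto operator stack -> op-stack: [*]
  Operand 10 -> output
  See '*' (prec 2); top '*' (prec 2) >= it -> pop '*' to output
  Push '*' onto operator stack -> op-stack: [*]
  Operand 4 -> output
  See '*' (prec 2); top '*' (prec 2) >= it -> pop '*' to output
  Push '*' onto operator stack -> op-stack: [*]
  Operand 1 -> output
  End of input: pop '*' to output
Postfix result: 12 10 * 4 * 1 *

12 10 * 4 * 1 *


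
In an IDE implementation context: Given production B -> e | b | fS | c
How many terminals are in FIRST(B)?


Production: B -> e | b | fS | c
Examining each alternative for leading terminals:
  B -> e : first terminal = 'e'
  B -> b : first terminal = 'b'
  B -> fS : first terminal = 'f'
  B -> c : first terminal = 'c'
FIRST(B) = {b, c, e, f}
Count: 4

4


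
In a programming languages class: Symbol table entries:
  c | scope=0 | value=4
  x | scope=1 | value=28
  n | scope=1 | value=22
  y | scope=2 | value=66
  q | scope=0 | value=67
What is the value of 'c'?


Searching symbol table for 'c':
  c | scope=0 | value=4 <- MATCH
  x | scope=1 | value=28
  n | scope=1 | value=22
  y | scope=2 | value=66
  q | scope=0 | value=67
Found 'c' at scope 0 with value 4

4


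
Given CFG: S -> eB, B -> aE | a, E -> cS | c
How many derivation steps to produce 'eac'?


Grammar: S -> eB, B -> aE | a, E -> cS | c
Deriving 'eac':
Step 1: S -> eB => eB
Step 2: B -> aE => eaE
Step 3: E -> c => eac
Total derivation steps: 3

3


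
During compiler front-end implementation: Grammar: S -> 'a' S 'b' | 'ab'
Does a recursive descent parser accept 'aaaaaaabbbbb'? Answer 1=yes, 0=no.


Grammar accepts strings of the form a^n b^n (n >= 1)
Word: 'aaaaaaabbbbb'
Counting: 7 a's and 5 b's
Check: 7 == 5? No
Mismatch: a-count != b-count
Rejected

0


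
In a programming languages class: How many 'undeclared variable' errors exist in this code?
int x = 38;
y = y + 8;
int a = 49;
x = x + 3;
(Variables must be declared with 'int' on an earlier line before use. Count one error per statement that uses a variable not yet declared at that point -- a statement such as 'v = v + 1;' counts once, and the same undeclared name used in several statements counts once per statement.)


Scanning code line by line:
  Line 1: declare 'x' -> declared = ['x']
  Line 2: use 'y' -> ERROR (undeclared)
  Line 3: declare 'a' -> declared = ['a', 'x']
  Line 4: use 'x' -> OK (declared)
Total undeclared variable errors: 1

1


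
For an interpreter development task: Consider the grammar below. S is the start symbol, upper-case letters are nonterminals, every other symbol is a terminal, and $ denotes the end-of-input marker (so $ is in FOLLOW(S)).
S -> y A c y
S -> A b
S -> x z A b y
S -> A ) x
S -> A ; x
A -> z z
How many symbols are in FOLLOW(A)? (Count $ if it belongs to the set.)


S is the start symbol and does not occur in any rule body, so FOLLOW(S) = {$}.
Examining every occurrence of A in a rule body:
  S -> y A c y : A is followed by terminal 'c' -> add 'c'
  S -> A b : A is followed by terminal 'b' -> add 'b'
  S -> x z A b y : A is followed by terminal 'b' -> add 'b' (already in the set)
  S -> A ) x : A is followed by terminal ')' -> add ')'
  S -> A ; x : A is followed by terminal ';' -> add ';'
  A -> z z : A does not occur in the body -> contributes nothing
FOLLOW(A) = {), ;, b, c}
Count: 4

4


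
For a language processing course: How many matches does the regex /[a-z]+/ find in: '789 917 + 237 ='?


Pattern: /[a-z]+/ (identifiers)
Input: '789 917 + 237 ='
Scanning for matches:
Total matches: 0

0


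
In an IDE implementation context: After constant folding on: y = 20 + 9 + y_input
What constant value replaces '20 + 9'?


Identifying constant sub-expression:
  Original: y = 20 + 9 + y_input
  20 and 9 are both compile-time constants
  Evaluating: 20 + 9 = 29
  After folding: y = 29 + y_input

29


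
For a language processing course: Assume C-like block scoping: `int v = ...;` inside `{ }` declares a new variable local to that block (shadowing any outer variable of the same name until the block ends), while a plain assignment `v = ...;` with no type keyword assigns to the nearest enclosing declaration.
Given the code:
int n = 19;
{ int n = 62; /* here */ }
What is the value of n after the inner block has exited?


Analyzing scoping rules:
Outer scope: declares n = 19
Inner block: 'int n = 62;' declares a NEW n that shadows the outer one
When the block exits the inner n goes out of scope; the outer n was never modified -> 19
Result: 19

19


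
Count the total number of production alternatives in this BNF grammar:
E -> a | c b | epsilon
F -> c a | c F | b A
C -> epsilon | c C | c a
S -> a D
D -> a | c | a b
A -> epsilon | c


Counting alternatives per rule:
  E: 3 alternative(s)
  F: 3 alternative(s)
  C: 3 alternative(s)
  S: 1 alternative(s)
  D: 3 alternative(s)
  A: 2 alternative(s)
Sum: 3 + 3 + 3 + 1 + 3 + 2 = 15

15


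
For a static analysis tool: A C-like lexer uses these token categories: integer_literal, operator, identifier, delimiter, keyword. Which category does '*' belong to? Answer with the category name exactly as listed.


Token: '*'
Checking categories:
  identifier: no
  integer_literal: no
  operator: YES
  keyword: no
  delimiter: no
Category: operator

operator


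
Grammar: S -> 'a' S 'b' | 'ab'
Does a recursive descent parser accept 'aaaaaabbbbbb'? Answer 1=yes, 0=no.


Grammar accepts strings of the form a^n b^n (n >= 1)
Word: 'aaaaaabbbbbb'
Counting: 6 a's and 6 b's
Check: 6 == 6? Yes
Derivation (S -> aSb applied 5 time(s), then S -> ab): S => aSb => aaSbb => aaaSbbb => aaaaSbbbb => aaaaaSbbbbb => aaaaaabbbbbb
Accepted

1


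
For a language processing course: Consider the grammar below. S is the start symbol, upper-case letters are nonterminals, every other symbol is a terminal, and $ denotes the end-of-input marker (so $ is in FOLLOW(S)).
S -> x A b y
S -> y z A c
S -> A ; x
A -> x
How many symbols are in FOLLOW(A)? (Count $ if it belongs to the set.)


S is the start symbol and does not occur in any rule body, so FOLLOW(S) = {$}.
Examining every occurrence of A in a rule body:
  S -> x A b y : A is followed by terminal 'b' -> add 'b'
  S -> y z A c : A is followed by terminal 'c' -> add 'c'
  S -> A ; x : A is followed by terminal ';' -> add ';'
  A -> x : A does not occur in the body -> contributes nothing
FOLLOW(A) = {;, b, c}
Count: 3

3


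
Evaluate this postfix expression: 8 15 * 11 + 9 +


Processing tokens left to right:
Push 8, Push 15
Pop 8 and 15, compute 8 * 15 = 120, push 120
Push 11
Pop 120 and 11, compute 120 + 11 = 131, push 131
Push 9
Pop 131 and 9, compute 131 + 9 = 140, push 140
Stack result: 140

140


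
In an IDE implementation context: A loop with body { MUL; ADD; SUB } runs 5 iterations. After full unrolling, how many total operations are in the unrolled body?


Loop body operations: MUL, ADD, SUB (3 ops per iteration)
Unrolling 5 iterations:
  Iteration 1: MUL, ADD, SUB (3 ops)
  Iteration 2: MUL, ADD, SUB (3 ops)
  Iteration 3: MUL, ADD, SUB (3 ops)
  Iteration 4: MUL, ADD, SUB (3 ops)
  Iteration 5: MUL, ADD, SUB (3 ops)
Total: 5 iterations * 3 ops/iter = 15 operations

15


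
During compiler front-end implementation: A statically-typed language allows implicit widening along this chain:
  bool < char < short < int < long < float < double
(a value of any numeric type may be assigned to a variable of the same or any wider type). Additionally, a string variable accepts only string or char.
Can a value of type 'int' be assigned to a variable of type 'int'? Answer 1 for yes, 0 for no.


Target variable type: int
Source value type: int
Numeric ranks: int=3, int=3
Widening allowed iff rank(source) <= rank(target): 3 <= 3? Yes
Result: 1

1


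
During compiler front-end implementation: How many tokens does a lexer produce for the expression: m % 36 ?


Scanning 'm % 36'
Token 1: 'm' -> identifier
Token 2: '%' -> operator
Token 3: '36' -> integer_literal
Total tokens: 3

3


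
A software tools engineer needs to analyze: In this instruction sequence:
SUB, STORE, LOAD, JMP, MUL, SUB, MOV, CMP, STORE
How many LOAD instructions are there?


Scanning instruction sequence for LOAD:
  Position 1: SUB
  Position 2: STORE
  Position 3: LOAD <- MATCH
  Position 4: JMP
  Position 5: MUL
  Position 6: SUB
  Position 7: MOV
  Position 8: CMP
  Position 9: STORE
Matches at positions: [3]
Total LOAD count: 1

1


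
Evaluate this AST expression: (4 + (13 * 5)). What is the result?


Expression: (4 + (13 * 5))
Evaluating step by step:
  13 * 5 = 65
  4 + 65 = 69
Result: 69

69


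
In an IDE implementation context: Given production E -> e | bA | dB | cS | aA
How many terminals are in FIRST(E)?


Production: E -> e | bA | dB | cS | aA
Examining each alternative for leading terminals:
  E -> e : first terminal = 'e'
  E -> bA : first terminal = 'b'
  E -> dB : first terminal = 'd'
  E -> cS : first terminal = 'c'
  E -> aA : first terminal = 'a'
FIRST(E) = {a, b, c, d, e}
Count: 5

5


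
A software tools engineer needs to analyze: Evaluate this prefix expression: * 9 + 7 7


Parsing prefix expression: * 9 + 7 7
Step 1: Innermost operation '+ 7 7'
  7 + 7 = 14
Step 2: Outer operation '* 9 [14]'
  9 * 14 = 126

126


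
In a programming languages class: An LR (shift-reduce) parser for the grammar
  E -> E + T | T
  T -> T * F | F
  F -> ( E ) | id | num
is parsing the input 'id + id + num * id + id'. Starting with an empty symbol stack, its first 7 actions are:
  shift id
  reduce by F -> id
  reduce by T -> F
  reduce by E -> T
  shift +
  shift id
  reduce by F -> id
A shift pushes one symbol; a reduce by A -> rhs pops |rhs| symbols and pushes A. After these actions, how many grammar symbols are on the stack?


Tracking the symbol stack through each action:
  Action 1: shift 'id' : push -> stack = [id] (size 1)
  Action 2: reduce by F -> id : pop 1, push F -> stack = [F] (size 1)
  Action 3: reduce by T -> F : pop 1, push T -> stack = [T] (size 1)
  Action 4: reduce by E -> T : pop 1, push E -> stack = [E] (size 1)
  Action 5: shift '+' : push -> stack = [E, +] (size 2)
  Action 6: shift 'id' : push -> stack = [E, +, id] (size 3)
  Action 7: reduce by F -> id : pop 1, push F -> stack = [E, +, F] (size 3)
Final stack size: 3

3


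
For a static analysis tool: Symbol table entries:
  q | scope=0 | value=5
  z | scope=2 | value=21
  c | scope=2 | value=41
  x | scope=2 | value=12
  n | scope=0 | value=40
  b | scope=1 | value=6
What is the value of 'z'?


Searching symbol table for 'z':
  q | scope=0 | value=5
  z | scope=2 | value=21 <- MATCH
  c | scope=2 | value=41
  x | scope=2 | value=12
  n | scope=0 | value=40
  b | scope=1 | value=6
Found 'z' at scope 2 with value 21

21


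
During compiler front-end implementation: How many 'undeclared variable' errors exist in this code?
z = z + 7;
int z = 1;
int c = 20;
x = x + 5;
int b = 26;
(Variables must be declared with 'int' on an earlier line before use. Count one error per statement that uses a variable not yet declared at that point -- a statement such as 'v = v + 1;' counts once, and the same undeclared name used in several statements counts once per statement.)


Scanning code line by line:
  Line 1: use 'z' -> ERROR (undeclared)
  Line 2: declare 'z' -> declared = ['z']
  Line 3: declare 'c' -> declared = ['c', 'z']
  Line 4: use 'x' -> ERROR (undeclared)
  Line 5: declare 'b' -> declared = ['b', 'c', 'z']
Total undeclared variable errors: 2

2


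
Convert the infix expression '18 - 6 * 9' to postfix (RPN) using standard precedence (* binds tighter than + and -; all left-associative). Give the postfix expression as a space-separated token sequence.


Applying the shunting-yard algorithm:
  Operand 18 -> output
  Push '-' onto operator stack -> op-stack: [-]
  Operand 6 -> output
  Push '*' onto operator stack -> op-stack: [-, *]
  Operand 9 -> output
  End of input: pop '*' to output
  End of input: pop '-' to output
Postfix result: 18 6 9 * -

18 6 9 * -


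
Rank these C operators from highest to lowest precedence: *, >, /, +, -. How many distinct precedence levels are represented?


Looking up precedence for each operator:
  * -> precedence 6
  > -> precedence 4
  / -> precedence 6
  + -> precedence 5
  - -> precedence 5
Sorted highest to lowest: *, /, +, -, >
Distinct precedence values: [6, 5, 4]
Number of distinct levels: 3

3


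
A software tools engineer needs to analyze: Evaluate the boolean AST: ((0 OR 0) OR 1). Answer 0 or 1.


Step 1: Evaluate inner node
  0 OR 0 = 0
Step 2: Evaluate root node
  0 OR 1 = 1

1


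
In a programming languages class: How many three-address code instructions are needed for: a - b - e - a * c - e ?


Expression: a - b - e - a * c - e
Generating three-address code (respecting * over +/- precedence):
  Instruction 1: t1 = a * c
  Instruction 2: t2 = a - b
  Instruction 3: t3 = t2 - e
  Instruction 4: t4 = t3 - t1
  Instruction 5: t5 = t4 - e
Total instructions: 5

5


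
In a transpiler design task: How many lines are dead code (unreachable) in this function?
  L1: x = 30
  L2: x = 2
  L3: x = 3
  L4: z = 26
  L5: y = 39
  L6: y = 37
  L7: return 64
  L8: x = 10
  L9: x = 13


Analyzing control flow:
  L1: reachable (before return)
  L2: reachable (before return)
  L3: reachable (before return)
  L4: reachable (before return)
  L5: reachable (before return)
  L6: reachable (before return)
  L7: reachable (return statement)
  L8: DEAD (after return at L7)
  L9: DEAD (after return at L7)
Return at L7, total lines = 9
Dead lines: L8 through L9
Count: 2

2


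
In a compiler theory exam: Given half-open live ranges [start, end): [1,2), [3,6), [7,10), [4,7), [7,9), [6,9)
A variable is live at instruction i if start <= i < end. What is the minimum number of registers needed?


Live ranges:
  Var0: [1, 2)
  Var1: [3, 6)
  Var2: [7, 10)
  Var3: [4, 7)
  Var4: [7, 9)
  Var5: [6, 9)
Sweep-line events (position, delta, active):
  pos=1 start -> active=1
  pos=2 end -> active=0
  pos=3 start -> active=1
  pos=4 start -> active=2
  pos=6 end -> active=1
  pos=6 start -> active=2
  pos=7 end -> active=1
  pos=7 start -> active=2
  pos=7 start -> active=3
  pos=9 end -> active=2
  pos=9 end -> active=1
  pos=10 end -> active=0
Maximum simultaneous active: 3
Minimum registers needed: 3

3


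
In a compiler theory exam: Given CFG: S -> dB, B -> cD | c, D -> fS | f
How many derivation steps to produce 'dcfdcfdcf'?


Grammar: S -> dB, B -> cD | c, D -> fS | f
Deriving 'dcfdcfdcf':
Step 1: S -> dB => dB
Step 2: B -> cD => dcD
Step 3: D -> fS => dcfS
Step 4: S -> dB => dcfdB
Step 5: B -> cD => dcfdcD
Step 6: D -> fS => dcfdcfS
Step 7: S -> dB => dcfdcfdB
Step 8: B -> cD => dcfdcfdcD
Step 9: D -> f => dcfdcfdcf
Total derivation steps: 9

9


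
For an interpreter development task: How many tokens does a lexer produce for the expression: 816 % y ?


Scanning '816 % y'
Token 1: '816' -> integer_literal
Token 2: '%' -> operator
Token 3: 'y' -> identifier
Total tokens: 3

3


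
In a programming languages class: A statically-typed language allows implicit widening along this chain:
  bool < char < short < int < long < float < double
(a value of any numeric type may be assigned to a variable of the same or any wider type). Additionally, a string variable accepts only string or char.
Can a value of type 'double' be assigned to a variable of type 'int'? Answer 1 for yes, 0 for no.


Target variable type: int
Source value type: double
Numeric ranks: double=6, int=3
Widening allowed iff rank(source) <= rank(target): 6 <= 3? No
Result: 0

0


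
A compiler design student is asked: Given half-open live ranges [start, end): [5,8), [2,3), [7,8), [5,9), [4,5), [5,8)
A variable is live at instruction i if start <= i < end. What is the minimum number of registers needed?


Live ranges:
  Var0: [5, 8)
  Var1: [2, 3)
  Var2: [7, 8)
  Var3: [5, 9)
  Var4: [4, 5)
  Var5: [5, 8)
Sweep-line events (position, delta, active):
  pos=2 start -> active=1
  pos=3 end -> active=0
  pos=4 start -> active=1
  pos=5 end -> active=0
  pos=5 start -> active=1
  pos=5 start -> active=2
  pos=5 start -> active=3
  pos=7 start -> active=4
  pos=8 end -> active=3
  pos=8 end -> active=2
  pos=8 end -> active=1
  pos=9 end -> active=0
Maximum simultaneous active: 4
Minimum registers needed: 4

4


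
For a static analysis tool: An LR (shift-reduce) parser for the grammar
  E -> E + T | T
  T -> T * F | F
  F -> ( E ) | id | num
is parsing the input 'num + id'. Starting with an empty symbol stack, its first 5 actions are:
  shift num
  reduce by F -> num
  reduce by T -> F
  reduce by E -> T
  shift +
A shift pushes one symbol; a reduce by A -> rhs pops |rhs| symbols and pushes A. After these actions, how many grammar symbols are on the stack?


Tracking the symbol stack through each action:
  Action 1: shift 'num' : push -> stack = [num] (size 1)
  Action 2: reduce by F -> num : pop 1, push F -> stack = [F] (size 1)
  Action 3: reduce by T -> F : pop 1, push T -> stack = [T] (size 1)
  Action 4: reduce by E -> T : pop 1, push E -> stack = [E] (size 1)
  Action 5: shift '+' : push -> stack = [E, +] (size 2)
Final stack size: 2

2
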